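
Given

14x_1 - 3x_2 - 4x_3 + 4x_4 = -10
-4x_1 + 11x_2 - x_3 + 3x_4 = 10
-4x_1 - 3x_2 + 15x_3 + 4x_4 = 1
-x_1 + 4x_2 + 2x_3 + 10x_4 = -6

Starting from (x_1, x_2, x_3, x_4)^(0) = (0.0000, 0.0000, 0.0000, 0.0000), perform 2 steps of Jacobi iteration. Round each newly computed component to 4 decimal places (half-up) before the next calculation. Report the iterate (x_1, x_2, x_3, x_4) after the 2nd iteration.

(-0.3290, 0.8190, 0.2180, -1.0484)

Iteration 1:
  x_1 = (-10 - (-3)·0.0000 - (-4)·0.0000 - (4)·0.0000) / (14) = -0.7143
  x_2 = (10 - (-4)·0.0000 - (-1)·0.0000 - (3)·0.0000) / (11) = 0.9091
  x_3 = (1 - (-4)·0.0000 - (-3)·0.0000 - (4)·0.0000) / (15) = 0.0667
  x_4 = (-6 - (-1)·0.0000 - (4)·0.0000 - (2)·0.0000) / (10) = -0.6000
Iteration 2:
  x_1 = (-10 - (-3)·0.9091 - (-4)·0.0667 - (4)·-0.6000) / (14) = -0.3290
  x_2 = (10 - (-4)·-0.7143 - (-1)·0.0667 - (3)·-0.6000) / (11) = 0.8190
  x_3 = (1 - (-4)·-0.7143 - (-3)·0.9091 - (4)·-0.6000) / (15) = 0.2180
  x_4 = (-6 - (-1)·-0.7143 - (4)·0.9091 - (2)·0.0667) / (10) = -1.0484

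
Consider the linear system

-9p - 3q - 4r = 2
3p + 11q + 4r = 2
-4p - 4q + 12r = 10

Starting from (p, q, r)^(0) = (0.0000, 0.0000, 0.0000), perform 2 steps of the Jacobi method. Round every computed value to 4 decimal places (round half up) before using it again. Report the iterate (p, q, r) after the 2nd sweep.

Iteration 1:
  p = (2 - (-3)·0.0000 - (-4)·0.0000) / (-9) = -0.2222
  q = (2 - (3)·0.0000 - (4)·0.0000) / (11) = 0.1818
  r = (10 - (-4)·0.0000 - (-4)·0.0000) / (12) = 0.8333
Iteration 2:
  p = (2 - (-3)·0.1818 - (-4)·0.8333) / (-9) = -0.6532
  q = (2 - (3)·-0.2222 - (4)·0.8333) / (11) = -0.0606
  r = (10 - (-4)·-0.2222 - (-4)·0.1818) / (12) = 0.8199

(-0.6532, -0.0606, 0.8199)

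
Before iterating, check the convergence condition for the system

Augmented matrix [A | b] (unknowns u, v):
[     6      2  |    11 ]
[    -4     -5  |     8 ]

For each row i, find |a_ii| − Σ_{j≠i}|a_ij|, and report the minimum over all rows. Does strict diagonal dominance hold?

row 1: |6| − (2) = 4
row 2: |-5| − (4) = 1
minimum over rows = 1 → strictly diagonally dominant (convergence guaranteed)

1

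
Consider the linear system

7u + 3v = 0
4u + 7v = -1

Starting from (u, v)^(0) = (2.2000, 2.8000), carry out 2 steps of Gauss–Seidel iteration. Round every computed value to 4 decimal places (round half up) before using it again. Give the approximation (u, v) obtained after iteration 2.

Iteration 1:
  u = (0 - (3)·2.8000) / (7) = -1.2000
  v = (-1 - (4)·-1.2000) / (7) = 0.5429
Iteration 2:
  u = (0 - (3)·0.5429) / (7) = -0.2327
  v = (-1 - (4)·-0.2327) / (7) = -0.0099

(-0.2327, -0.0099)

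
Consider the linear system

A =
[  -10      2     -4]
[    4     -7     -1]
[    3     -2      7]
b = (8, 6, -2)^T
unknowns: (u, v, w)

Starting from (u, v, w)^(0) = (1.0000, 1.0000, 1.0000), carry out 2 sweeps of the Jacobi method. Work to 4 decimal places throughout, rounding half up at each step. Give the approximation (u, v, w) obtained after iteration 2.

Iteration 1:
  u = (8 - (2)·1.0000 - (-4)·1.0000) / (-10) = -1.0000
  v = (6 - (4)·1.0000 - (-1)·1.0000) / (-7) = -0.4286
  w = (-2 - (3)·1.0000 - (-2)·1.0000) / (7) = -0.4286
Iteration 2:
  u = (8 - (2)·-0.4286 - (-4)·-0.4286) / (-10) = -0.7143
  v = (6 - (4)·-1.0000 - (-1)·-0.4286) / (-7) = -1.3673
  w = (-2 - (3)·-1.0000 - (-2)·-0.4286) / (7) = 0.0204

(-0.7143, -1.3673, 0.0204)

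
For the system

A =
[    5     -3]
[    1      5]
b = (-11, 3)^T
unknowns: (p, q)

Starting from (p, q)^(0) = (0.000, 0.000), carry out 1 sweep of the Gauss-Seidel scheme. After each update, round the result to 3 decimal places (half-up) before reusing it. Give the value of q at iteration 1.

Iteration 1:
  p = (-11 - (-3)·0.000) / (5) = -2.200
  q = (3 - (1)·-2.200) / (5) = 1.040

1.040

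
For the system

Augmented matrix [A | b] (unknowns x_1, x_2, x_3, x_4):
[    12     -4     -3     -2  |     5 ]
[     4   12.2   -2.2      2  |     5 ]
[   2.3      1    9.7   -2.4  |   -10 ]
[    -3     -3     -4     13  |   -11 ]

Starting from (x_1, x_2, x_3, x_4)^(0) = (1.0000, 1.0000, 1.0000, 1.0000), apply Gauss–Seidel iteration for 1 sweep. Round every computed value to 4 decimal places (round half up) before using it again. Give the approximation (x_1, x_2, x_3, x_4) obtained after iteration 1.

(1.1667, 0.0437, -1.0647, -0.8944)

Iteration 1:
  x_1 = (5 - (-4)·1.0000 - (-3)·1.0000 - (-2)·1.0000) / (12) = 1.1667
  x_2 = (5 - (4)·1.1667 - (-2.2)·1.0000 - (2)·1.0000) / (12.2) = 0.0437
  x_3 = (-10 - (2.3)·1.1667 - (1)·0.0437 - (-2.4)·1.0000) / (9.7) = -1.0647
  x_4 = (-11 - (-3)·1.1667 - (-3)·0.0437 - (-4)·-1.0647) / (13) = -0.8944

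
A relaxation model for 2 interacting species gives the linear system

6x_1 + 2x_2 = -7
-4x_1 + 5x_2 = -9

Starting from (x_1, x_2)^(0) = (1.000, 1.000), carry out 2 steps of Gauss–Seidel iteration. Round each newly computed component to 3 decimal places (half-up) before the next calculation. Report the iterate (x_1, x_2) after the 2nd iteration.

Iteration 1:
  x_1 = (-7 - (2)·1.000) / (6) = -1.500
  x_2 = (-9 - (-4)·-1.500) / (5) = -3.000
Iteration 2:
  x_1 = (-7 - (2)·-3.000) / (6) = -0.167
  x_2 = (-9 - (-4)·-0.167) / (5) = -1.934

(-0.167, -1.934)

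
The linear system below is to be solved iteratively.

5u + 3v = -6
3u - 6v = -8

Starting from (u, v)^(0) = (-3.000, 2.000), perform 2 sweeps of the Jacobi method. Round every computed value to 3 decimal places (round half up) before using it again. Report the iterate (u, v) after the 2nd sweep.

(-1.100, 0.133)

Iteration 1:
  u = (-6 - (3)·2.000) / (5) = -2.400
  v = (-8 - (3)·-3.000) / (-6) = -0.167
Iteration 2:
  u = (-6 - (3)·-0.167) / (5) = -1.100
  v = (-8 - (3)·-2.400) / (-6) = 0.133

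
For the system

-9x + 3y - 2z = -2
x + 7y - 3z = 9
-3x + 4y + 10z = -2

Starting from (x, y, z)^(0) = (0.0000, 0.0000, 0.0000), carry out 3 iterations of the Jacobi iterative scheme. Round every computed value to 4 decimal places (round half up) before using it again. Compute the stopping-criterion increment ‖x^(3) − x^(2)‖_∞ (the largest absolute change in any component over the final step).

Iteration 1:
  x = (-2 - (3)·0.0000 - (-2)·0.0000) / (-9) = 0.2222
  y = (9 - (1)·0.0000 - (-3)·0.0000) / (7) = 1.2857
  z = (-2 - (-3)·0.0000 - (4)·0.0000) / (10) = -0.2000
Iteration 2:
  x = (-2 - (3)·1.2857 - (-2)·-0.2000) / (-9) = 0.6952
  y = (9 - (1)·0.2222 - (-3)·-0.2000) / (7) = 1.1683
  z = (-2 - (-3)·0.2222 - (4)·1.2857) / (10) = -0.6476
Iteration 3:
  x = (-2 - (3)·1.1683 - (-2)·-0.6476) / (-9) = 0.7556
  y = (9 - (1)·0.6952 - (-3)·-0.6476) / (7) = 0.9089
  z = (-2 - (-3)·0.6952 - (4)·1.1683) / (10) = -0.4588
Change: (0.0604, -0.2594, 0.1888) → max |·| = 0.2594

0.2594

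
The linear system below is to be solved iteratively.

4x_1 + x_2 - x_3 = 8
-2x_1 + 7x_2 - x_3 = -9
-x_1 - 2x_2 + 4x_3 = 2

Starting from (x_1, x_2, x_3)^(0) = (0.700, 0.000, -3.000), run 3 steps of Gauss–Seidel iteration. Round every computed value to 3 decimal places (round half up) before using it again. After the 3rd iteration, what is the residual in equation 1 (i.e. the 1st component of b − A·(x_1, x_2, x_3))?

Iteration 1:
  x_1 = (8 - (1)·0.000 - (-1)·-3.000) / (4) = 1.250
  x_2 = (-9 - (-2)·1.250 - (-1)·-3.000) / (7) = -1.357
  x_3 = (2 - (-1)·1.250 - (-2)·-1.357) / (4) = 0.134
Iteration 2:
  x_1 = (8 - (1)·-1.357 - (-1)·0.134) / (4) = 2.373
  x_2 = (-9 - (-2)·2.373 - (-1)·0.134) / (7) = -0.589
  x_3 = (2 - (-1)·2.373 - (-2)·-0.589) / (4) = 0.799
Iteration 3:
  x_1 = (8 - (1)·-0.589 - (-1)·0.799) / (4) = 2.347
  x_2 = (-9 - (-2)·2.347 - (-1)·0.799) / (7) = -0.501
  x_3 = (2 - (-1)·2.347 - (-2)·-0.501) / (4) = 0.836
Residual b − A·x = (-0.051, 0.037, 0.001)

-0.051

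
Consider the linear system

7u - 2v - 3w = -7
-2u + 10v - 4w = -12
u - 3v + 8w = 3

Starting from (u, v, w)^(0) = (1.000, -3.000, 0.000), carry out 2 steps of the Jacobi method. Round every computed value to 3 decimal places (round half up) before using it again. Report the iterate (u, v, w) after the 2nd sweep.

Iteration 1:
  u = (-7 - (-2)·-3.000 - (-3)·0.000) / (7) = -1.857
  v = (-12 - (-2)·1.000 - (-4)·0.000) / (10) = -1.000
  w = (3 - (1)·1.000 - (-3)·-3.000) / (8) = -0.875
Iteration 2:
  u = (-7 - (-2)·-1.000 - (-3)·-0.875) / (7) = -1.661
  v = (-12 - (-2)·-1.857 - (-4)·-0.875) / (10) = -1.921
  w = (3 - (1)·-1.857 - (-3)·-1.000) / (8) = 0.232

(-1.661, -1.921, 0.232)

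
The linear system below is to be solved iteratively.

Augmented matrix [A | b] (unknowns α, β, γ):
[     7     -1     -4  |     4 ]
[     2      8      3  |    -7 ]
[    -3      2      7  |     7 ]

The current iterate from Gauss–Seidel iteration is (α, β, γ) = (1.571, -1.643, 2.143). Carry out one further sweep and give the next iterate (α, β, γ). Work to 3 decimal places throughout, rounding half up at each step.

One sweep:
  α = (4 - (-1)·-1.643 - (-4)·2.143) / (7) = 1.561
  β = (-7 - (2)·1.561 - (3)·2.143) / (8) = -2.069
  γ = (7 - (-3)·1.561 - (2)·-2.069) / (7) = 2.260

(1.561, -2.069, 2.260)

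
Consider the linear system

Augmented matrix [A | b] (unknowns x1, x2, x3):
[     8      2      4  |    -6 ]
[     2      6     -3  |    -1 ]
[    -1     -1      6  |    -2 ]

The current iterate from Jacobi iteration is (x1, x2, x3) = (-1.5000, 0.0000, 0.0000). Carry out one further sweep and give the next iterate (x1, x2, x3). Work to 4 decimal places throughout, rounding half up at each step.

(-0.7500, 0.3333, -0.5833)

One sweep:
  x1 = (-6 - (2)·0.0000 - (4)·0.0000) / (8) = -0.7500
  x2 = (-1 - (2)·-1.5000 - (-3)·0.0000) / (6) = 0.3333
  x3 = (-2 - (-1)·-1.5000 - (-1)·0.0000) / (6) = -0.5833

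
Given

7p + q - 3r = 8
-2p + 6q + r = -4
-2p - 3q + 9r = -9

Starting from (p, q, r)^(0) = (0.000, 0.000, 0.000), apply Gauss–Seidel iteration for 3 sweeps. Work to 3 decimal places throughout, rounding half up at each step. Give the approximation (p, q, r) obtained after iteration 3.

(0.793, -0.252, -0.908)

Iteration 1:
  p = (8 - (1)·0.000 - (-3)·0.000) / (7) = 1.143
  q = (-4 - (-2)·1.143 - (1)·0.000) / (6) = -0.286
  r = (-9 - (-2)·1.143 - (-3)·-0.286) / (9) = -0.841
Iteration 2:
  p = (8 - (1)·-0.286 - (-3)·-0.841) / (7) = 0.823
  q = (-4 - (-2)·0.823 - (1)·-0.841) / (6) = -0.252
  r = (-9 - (-2)·0.823 - (-3)·-0.252) / (9) = -0.901
Iteration 3:
  p = (8 - (1)·-0.252 - (-3)·-0.901) / (7) = 0.793
  q = (-4 - (-2)·0.793 - (1)·-0.901) / (6) = -0.252
  r = (-9 - (-2)·0.793 - (-3)·-0.252) / (9) = -0.908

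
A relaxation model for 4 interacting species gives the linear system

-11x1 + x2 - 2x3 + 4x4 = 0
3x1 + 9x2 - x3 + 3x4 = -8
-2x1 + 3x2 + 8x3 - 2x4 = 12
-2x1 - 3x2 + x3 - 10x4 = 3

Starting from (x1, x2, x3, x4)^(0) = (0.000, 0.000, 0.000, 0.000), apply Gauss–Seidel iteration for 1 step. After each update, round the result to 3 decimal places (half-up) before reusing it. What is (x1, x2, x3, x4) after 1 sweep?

(0.000, -0.889, 1.833, 0.150)

Iteration 1:
  x1 = (0 - (1)·0.000 - (-2)·0.000 - (4)·0.000) / (-11) = 0.000
  x2 = (-8 - (3)·0.000 - (-1)·0.000 - (3)·0.000) / (9) = -0.889
  x3 = (12 - (-2)·0.000 - (3)·-0.889 - (-2)·0.000) / (8) = 1.833
  x4 = (3 - (-2)·0.000 - (-3)·-0.889 - (1)·1.833) / (-10) = 0.150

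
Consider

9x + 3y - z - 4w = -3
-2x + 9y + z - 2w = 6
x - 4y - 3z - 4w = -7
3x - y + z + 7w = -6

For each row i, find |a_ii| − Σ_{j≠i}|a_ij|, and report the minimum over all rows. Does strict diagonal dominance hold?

-6

row 1: |9| − (3+1+4) = 1
row 2: |9| − (2+1+2) = 4
row 3: |-3| − (1+4+4) = -6
row 4: |7| − (3+1+1) = 2
minimum over rows = -6 → not strictly diagonally dominant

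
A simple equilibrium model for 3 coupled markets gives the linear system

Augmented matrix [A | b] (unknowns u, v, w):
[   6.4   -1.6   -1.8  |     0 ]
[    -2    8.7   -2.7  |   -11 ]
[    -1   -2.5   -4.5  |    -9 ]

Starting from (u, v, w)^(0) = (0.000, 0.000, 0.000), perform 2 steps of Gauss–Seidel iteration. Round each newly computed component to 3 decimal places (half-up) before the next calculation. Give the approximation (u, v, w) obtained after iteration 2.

Iteration 1:
  u = (0 - (-1.6)·0.000 - (-1.8)·0.000) / (6.4) = 0.000
  v = (-11 - (-2)·0.000 - (-2.7)·0.000) / (8.7) = -1.264
  w = (-9 - (-1)·0.000 - (-2.5)·-1.264) / (-4.5) = 2.702
Iteration 2:
  u = (0 - (-1.6)·-1.264 - (-1.8)·2.702) / (6.4) = 0.444
  v = (-11 - (-2)·0.444 - (-2.7)·2.702) / (8.7) = -0.324
  w = (-9 - (-1)·0.444 - (-2.5)·-0.324) / (-4.5) = 2.081

(0.444, -0.324, 2.081)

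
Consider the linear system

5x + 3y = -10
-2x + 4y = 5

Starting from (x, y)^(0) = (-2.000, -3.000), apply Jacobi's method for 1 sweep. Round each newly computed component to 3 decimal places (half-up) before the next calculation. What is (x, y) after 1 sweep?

(-0.200, 0.250)

Iteration 1:
  x = (-10 - (3)·-3.000) / (5) = -0.200
  y = (5 - (-2)·-2.000) / (4) = 0.250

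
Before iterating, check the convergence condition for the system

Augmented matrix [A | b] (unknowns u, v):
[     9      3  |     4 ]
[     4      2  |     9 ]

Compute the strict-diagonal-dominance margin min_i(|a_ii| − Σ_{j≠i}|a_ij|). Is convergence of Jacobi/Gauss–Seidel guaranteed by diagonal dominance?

-2

row 1: |9| − (3) = 6
row 2: |2| − (4) = -2
minimum over rows = -2 → not strictly diagonally dominant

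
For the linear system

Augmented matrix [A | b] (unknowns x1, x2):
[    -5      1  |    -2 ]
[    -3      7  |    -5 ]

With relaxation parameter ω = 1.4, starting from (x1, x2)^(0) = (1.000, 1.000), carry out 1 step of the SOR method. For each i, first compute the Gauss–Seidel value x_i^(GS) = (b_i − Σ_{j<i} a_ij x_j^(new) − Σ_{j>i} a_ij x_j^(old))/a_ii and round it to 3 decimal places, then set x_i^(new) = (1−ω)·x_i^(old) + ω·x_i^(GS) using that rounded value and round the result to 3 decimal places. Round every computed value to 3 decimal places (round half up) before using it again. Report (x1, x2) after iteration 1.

(0.440, -1.136)

Iteration 1:
  x1: GS value = (-2 - (1)·1.000) / (-5) = 0.600;  x1 ← (1−ω)·1.000 + ω·0.600 = 0.440
  x2: GS value = (-5 - (-3)·0.440) / (7) = -0.526;  x2 ← (1−ω)·1.000 + ω·-0.526 = -1.136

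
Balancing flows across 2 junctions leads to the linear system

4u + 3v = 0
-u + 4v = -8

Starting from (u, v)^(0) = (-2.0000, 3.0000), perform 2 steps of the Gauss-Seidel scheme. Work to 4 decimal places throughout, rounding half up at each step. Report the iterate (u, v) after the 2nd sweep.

(1.9219, -1.5195)

Iteration 1:
  u = (0 - (3)·3.0000) / (4) = -2.2500
  v = (-8 - (-1)·-2.2500) / (4) = -2.5625
Iteration 2:
  u = (0 - (3)·-2.5625) / (4) = 1.9219
  v = (-8 - (-1)·1.9219) / (4) = -1.5195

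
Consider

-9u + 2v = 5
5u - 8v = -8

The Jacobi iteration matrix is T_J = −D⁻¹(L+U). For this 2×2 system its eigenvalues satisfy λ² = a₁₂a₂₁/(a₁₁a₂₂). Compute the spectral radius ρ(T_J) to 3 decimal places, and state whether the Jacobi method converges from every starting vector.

0.373

a₁₂a₂₁/(a₁₁a₂₂) = (2)·(5) / ((-9)·(-8)) = 0.138889
ρ = √|0.138889| = √0.138889 = 0.373
ρ < 1, so Jacobi converges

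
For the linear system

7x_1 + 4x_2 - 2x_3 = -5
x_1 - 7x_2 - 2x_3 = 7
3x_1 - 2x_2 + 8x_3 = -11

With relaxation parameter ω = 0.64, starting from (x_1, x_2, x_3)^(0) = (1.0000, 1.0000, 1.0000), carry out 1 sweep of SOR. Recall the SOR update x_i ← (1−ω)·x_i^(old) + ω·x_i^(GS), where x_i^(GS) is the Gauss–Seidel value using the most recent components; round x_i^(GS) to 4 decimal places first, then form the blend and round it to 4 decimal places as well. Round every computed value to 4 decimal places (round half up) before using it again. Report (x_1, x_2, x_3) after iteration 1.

Iteration 1:
  x_1: GS value = (-5 - (4)·1.0000 - (-2)·1.0000) / (7) = -1.0000;  x_1 ← (1−ω)·1.0000 + ω·-1.0000 = -0.2800
  x_2: GS value = (7 - (1)·-0.2800 - (-2)·1.0000) / (-7) = -1.3257;  x_2 ← (1−ω)·1.0000 + ω·-1.3257 = -0.4884
  x_3: GS value = (-11 - (3)·-0.2800 - (-2)·-0.4884) / (8) = -1.3921;  x_3 ← (1−ω)·1.0000 + ω·-1.3921 = -0.5309

(-0.2800, -0.4884, -0.5309)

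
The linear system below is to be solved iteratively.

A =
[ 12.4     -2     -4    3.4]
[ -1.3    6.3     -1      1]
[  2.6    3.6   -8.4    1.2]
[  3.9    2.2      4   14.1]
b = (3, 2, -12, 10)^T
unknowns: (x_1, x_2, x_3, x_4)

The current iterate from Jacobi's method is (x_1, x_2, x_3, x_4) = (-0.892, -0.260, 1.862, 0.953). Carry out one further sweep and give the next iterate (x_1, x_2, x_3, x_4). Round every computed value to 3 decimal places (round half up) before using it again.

(0.539, 0.278, 1.177, 0.468)

One sweep:
  x_1 = (3 - (-2)·-0.260 - (-4)·1.862 - (3.4)·0.953) / (12.4) = 0.539
  x_2 = (2 - (-1.3)·-0.892 - (-1)·1.862 - (1)·0.953) / (6.3) = 0.278
  x_3 = (-12 - (2.6)·-0.892 - (3.6)·-0.260 - (1.2)·0.953) / (-8.4) = 1.177
  x_4 = (10 - (3.9)·-0.892 - (2.2)·-0.260 - (4)·1.862) / (14.1) = 0.468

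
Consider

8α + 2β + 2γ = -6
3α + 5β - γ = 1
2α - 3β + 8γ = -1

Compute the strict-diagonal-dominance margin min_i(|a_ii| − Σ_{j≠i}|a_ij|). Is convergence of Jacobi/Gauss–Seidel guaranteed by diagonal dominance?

1

row 1: |8| − (2+2) = 4
row 2: |5| − (3+1) = 1
row 3: |8| − (2+3) = 3
minimum over rows = 1 → strictly diagonally dominant (convergence guaranteed)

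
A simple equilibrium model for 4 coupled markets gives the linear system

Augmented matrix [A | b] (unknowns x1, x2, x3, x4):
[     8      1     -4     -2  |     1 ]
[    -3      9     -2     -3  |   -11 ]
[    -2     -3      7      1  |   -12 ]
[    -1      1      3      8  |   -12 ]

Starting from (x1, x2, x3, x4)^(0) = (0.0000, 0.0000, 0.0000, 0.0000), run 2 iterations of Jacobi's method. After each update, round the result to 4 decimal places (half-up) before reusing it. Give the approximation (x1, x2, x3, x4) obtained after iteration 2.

Iteration 1:
  x1 = (1 - (1)·0.0000 - (-4)·0.0000 - (-2)·0.0000) / (8) = 0.1250
  x2 = (-11 - (-3)·0.0000 - (-2)·0.0000 - (-3)·0.0000) / (9) = -1.2222
  x3 = (-12 - (-2)·0.0000 - (-3)·0.0000 - (1)·0.0000) / (7) = -1.7143
  x4 = (-12 - (-1)·0.0000 - (1)·0.0000 - (3)·0.0000) / (8) = -1.5000
Iteration 2:
  x1 = (1 - (1)·-1.2222 - (-4)·-1.7143 - (-2)·-1.5000) / (8) = -0.9544
  x2 = (-11 - (-3)·0.1250 - (-2)·-1.7143 - (-3)·-1.5000) / (9) = -2.0615
  x3 = (-12 - (-2)·0.1250 - (-3)·-1.2222 - (1)·-1.5000) / (7) = -1.9881
  x4 = (-12 - (-1)·0.1250 - (1)·-1.2222 - (3)·-1.7143) / (8) = -0.6887

(-0.9544, -2.0615, -1.9881, -0.6887)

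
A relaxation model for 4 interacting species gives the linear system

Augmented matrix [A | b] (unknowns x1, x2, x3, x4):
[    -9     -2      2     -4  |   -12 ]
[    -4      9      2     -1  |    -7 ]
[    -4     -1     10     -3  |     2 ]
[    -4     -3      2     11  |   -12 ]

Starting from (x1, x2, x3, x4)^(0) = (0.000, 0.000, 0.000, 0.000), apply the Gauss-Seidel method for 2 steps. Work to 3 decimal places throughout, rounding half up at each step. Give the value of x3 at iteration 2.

0.698

Iteration 1:
  x1 = (-12 - (-2)·0.000 - (2)·0.000 - (-4)·0.000) / (-9) = 1.333
  x2 = (-7 - (-4)·1.333 - (2)·0.000 - (-1)·0.000) / (9) = -0.185
  x3 = (2 - (-4)·1.333 - (-1)·-0.185 - (-3)·0.000) / (10) = 0.715
  x4 = (-12 - (-4)·1.333 - (-3)·-0.185 - (2)·0.715) / (11) = -0.787
Iteration 2:
  x1 = (-12 - (-2)·-0.185 - (2)·0.715 - (-4)·-0.787) / (-9) = 1.883
  x2 = (-7 - (-4)·1.883 - (2)·0.715 - (-1)·-0.787) / (9) = -0.187
  x3 = (2 - (-4)·1.883 - (-1)·-0.187 - (-3)·-0.787) / (10) = 0.698
  x4 = (-12 - (-4)·1.883 - (-3)·-0.187 - (2)·0.698) / (11) = -0.584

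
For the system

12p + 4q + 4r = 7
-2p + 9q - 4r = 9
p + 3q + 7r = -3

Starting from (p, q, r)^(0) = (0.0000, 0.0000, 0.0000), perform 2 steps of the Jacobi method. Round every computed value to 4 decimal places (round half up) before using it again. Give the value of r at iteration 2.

Iteration 1:
  p = (7 - (4)·0.0000 - (4)·0.0000) / (12) = 0.5833
  q = (9 - (-2)·0.0000 - (-4)·0.0000) / (9) = 1.0000
  r = (-3 - (1)·0.0000 - (3)·0.0000) / (7) = -0.4286
Iteration 2:
  p = (7 - (4)·1.0000 - (4)·-0.4286) / (12) = 0.3929
  q = (9 - (-2)·0.5833 - (-4)·-0.4286) / (9) = 0.9391
  r = (-3 - (1)·0.5833 - (3)·1.0000) / (7) = -0.9405

-0.9405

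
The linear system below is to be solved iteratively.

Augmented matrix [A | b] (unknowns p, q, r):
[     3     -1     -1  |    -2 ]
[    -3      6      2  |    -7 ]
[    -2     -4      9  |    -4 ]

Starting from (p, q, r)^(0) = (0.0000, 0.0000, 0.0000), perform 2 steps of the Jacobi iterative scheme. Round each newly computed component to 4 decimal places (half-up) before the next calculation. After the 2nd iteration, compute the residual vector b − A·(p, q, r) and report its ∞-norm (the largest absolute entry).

Iteration 1:
  p = (-2 - (-1)·0.0000 - (-1)·0.0000) / (3) = -0.6667
  q = (-7 - (-3)·0.0000 - (2)·0.0000) / (6) = -1.1667
  r = (-4 - (-2)·0.0000 - (-4)·0.0000) / (9) = -0.4444
Iteration 2:
  p = (-2 - (-1)·-1.1667 - (-1)·-0.4444) / (3) = -1.2037
  q = (-7 - (-3)·-0.6667 - (2)·-0.4444) / (6) = -1.3519
  r = (-4 - (-2)·-0.6667 - (-4)·-1.1667) / (9) = -1.1111
Residual b − A·x = (-0.8519, -0.2775, -1.8151); ∞-norm = 1.8151

1.8151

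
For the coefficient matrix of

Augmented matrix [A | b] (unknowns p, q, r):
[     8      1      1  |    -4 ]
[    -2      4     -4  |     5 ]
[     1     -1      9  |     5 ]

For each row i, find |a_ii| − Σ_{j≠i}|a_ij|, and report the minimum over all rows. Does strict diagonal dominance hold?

row 1: |8| − (1+1) = 6
row 2: |4| − (2+4) = -2
row 3: |9| − (1+1) = 7
minimum over rows = -2 → not strictly diagonally dominant

-2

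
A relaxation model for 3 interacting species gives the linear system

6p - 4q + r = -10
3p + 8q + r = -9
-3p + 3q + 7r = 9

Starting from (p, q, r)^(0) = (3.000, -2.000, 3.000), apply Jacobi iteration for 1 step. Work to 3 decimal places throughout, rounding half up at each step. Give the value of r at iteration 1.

Iteration 1:
  p = (-10 - (-4)·-2.000 - (1)·3.000) / (6) = -3.500
  q = (-9 - (3)·3.000 - (1)·3.000) / (8) = -2.625
  r = (9 - (-3)·3.000 - (3)·-2.000) / (7) = 3.429

3.429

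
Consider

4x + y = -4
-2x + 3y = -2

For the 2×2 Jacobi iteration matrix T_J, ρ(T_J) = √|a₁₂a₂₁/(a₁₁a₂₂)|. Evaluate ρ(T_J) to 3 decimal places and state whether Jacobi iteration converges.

a₁₂a₂₁/(a₁₁a₂₂) = (1)·(-2) / ((4)·(3)) = -0.166667
ρ = √|-0.166667| = √0.166667 = 0.408
ρ < 1, so Jacobi converges

0.408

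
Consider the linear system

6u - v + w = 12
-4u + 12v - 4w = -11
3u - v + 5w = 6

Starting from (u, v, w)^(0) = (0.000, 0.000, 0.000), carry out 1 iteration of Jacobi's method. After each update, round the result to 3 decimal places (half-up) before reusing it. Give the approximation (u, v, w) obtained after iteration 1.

(2.000, -0.917, 1.200)

Iteration 1:
  u = (12 - (-1)·0.000 - (1)·0.000) / (6) = 2.000
  v = (-11 - (-4)·0.000 - (-4)·0.000) / (12) = -0.917
  w = (6 - (3)·0.000 - (-1)·0.000) / (5) = 1.200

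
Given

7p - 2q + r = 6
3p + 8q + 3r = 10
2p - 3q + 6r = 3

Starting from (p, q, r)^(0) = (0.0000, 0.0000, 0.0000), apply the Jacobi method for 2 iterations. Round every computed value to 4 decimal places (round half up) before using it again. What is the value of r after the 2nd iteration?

0.8393

Iteration 1:
  p = (6 - (-2)·0.0000 - (1)·0.0000) / (7) = 0.8571
  q = (10 - (3)·0.0000 - (3)·0.0000) / (8) = 1.2500
  r = (3 - (2)·0.0000 - (-3)·0.0000) / (6) = 0.5000
Iteration 2:
  p = (6 - (-2)·1.2500 - (1)·0.5000) / (7) = 1.1429
  q = (10 - (3)·0.8571 - (3)·0.5000) / (8) = 0.7411
  r = (3 - (2)·0.8571 - (-3)·1.2500) / (6) = 0.8393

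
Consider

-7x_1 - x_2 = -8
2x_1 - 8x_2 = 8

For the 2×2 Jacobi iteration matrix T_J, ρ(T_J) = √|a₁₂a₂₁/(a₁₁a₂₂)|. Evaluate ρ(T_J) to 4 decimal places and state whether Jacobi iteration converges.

0.1890

a₁₂a₂₁/(a₁₁a₂₂) = (-1)·(2) / ((-7)·(-8)) = -0.035714
ρ = √|-0.035714| = √0.035714 = 0.1890
ρ < 1, so Jacobi converges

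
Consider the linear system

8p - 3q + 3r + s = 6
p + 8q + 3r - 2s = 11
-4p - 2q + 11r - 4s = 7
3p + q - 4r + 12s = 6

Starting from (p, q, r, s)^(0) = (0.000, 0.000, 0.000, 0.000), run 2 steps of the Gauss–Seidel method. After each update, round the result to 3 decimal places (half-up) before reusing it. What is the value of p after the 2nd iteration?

0.729

Iteration 1:
  p = (6 - (-3)·0.000 - (3)·0.000 - (1)·0.000) / (8) = 0.750
  q = (11 - (1)·0.750 - (3)·0.000 - (-2)·0.000) / (8) = 1.281
  r = (7 - (-4)·0.750 - (-2)·1.281 - (-4)·0.000) / (11) = 1.142
  s = (6 - (3)·0.750 - (1)·1.281 - (-4)·1.142) / (12) = 0.586
Iteration 2:
  p = (6 - (-3)·1.281 - (3)·1.142 - (1)·0.586) / (8) = 0.729
  q = (11 - (1)·0.729 - (3)·1.142 - (-2)·0.586) / (8) = 1.002
  r = (7 - (-4)·0.729 - (-2)·1.002 - (-4)·0.586) / (11) = 1.297
  s = (6 - (3)·0.729 - (1)·1.002 - (-4)·1.297) / (12) = 0.667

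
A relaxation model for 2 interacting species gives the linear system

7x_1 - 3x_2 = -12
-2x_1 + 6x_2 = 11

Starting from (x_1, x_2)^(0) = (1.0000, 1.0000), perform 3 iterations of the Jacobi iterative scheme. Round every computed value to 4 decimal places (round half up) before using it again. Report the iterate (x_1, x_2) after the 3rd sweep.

(-1.1122, 1.5714)

Iteration 1:
  x_1 = (-12 - (-3)·1.0000) / (7) = -1.2857
  x_2 = (11 - (-2)·1.0000) / (6) = 2.1667
Iteration 2:
  x_1 = (-12 - (-3)·2.1667) / (7) = -0.7857
  x_2 = (11 - (-2)·-1.2857) / (6) = 1.4048
Iteration 3:
  x_1 = (-12 - (-3)·1.4048) / (7) = -1.1122
  x_2 = (11 - (-2)·-0.7857) / (6) = 1.5714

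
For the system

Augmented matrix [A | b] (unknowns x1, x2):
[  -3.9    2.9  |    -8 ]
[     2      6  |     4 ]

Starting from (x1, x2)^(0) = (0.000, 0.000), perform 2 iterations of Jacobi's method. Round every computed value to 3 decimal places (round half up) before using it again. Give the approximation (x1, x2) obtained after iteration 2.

(2.547, -0.017)

Iteration 1:
  x1 = (-8 - (2.9)·0.000) / (-3.9) = 2.051
  x2 = (4 - (2)·0.000) / (6) = 0.667
Iteration 2:
  x1 = (-8 - (2.9)·0.667) / (-3.9) = 2.547
  x2 = (4 - (2)·2.051) / (6) = -0.017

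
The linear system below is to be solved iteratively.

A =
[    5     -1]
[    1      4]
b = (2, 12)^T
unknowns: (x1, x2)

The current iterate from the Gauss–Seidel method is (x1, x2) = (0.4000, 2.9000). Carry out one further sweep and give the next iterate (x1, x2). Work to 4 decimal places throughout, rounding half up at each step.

One sweep:
  x1 = (2 - (-1)·2.9000) / (5) = 0.9800
  x2 = (12 - (1)·0.9800) / (4) = 2.7550

(0.9800, 2.7550)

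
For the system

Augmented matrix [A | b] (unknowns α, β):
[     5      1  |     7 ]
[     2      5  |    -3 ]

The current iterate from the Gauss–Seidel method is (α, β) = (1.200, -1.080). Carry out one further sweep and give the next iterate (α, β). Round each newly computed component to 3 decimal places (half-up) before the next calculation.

(1.616, -1.246)

One sweep:
  α = (7 - (1)·-1.080) / (5) = 1.616
  β = (-3 - (2)·1.616) / (5) = -1.246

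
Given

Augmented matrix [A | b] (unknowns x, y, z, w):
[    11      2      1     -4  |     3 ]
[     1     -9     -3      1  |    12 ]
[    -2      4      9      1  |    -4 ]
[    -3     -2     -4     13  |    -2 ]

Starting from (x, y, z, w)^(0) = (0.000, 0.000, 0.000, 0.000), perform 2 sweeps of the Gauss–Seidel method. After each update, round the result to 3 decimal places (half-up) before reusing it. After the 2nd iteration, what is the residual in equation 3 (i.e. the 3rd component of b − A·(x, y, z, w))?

-0.049

Iteration 1:
  x = (3 - (2)·0.000 - (1)·0.000 - (-4)·0.000) / (11) = 0.273
  y = (12 - (1)·0.273 - (-3)·0.000 - (1)·0.000) / (-9) = -1.303
  z = (-4 - (-2)·0.273 - (4)·-1.303 - (1)·0.000) / (9) = 0.195
  w = (-2 - (-3)·0.273 - (-2)·-1.303 - (-4)·0.195) / (13) = -0.231
Iteration 2:
  x = (3 - (2)·-1.303 - (1)·0.195 - (-4)·-0.231) / (11) = 0.408
  y = (12 - (1)·0.408 - (-3)·0.195 - (1)·-0.231) / (-9) = -1.379
  z = (-4 - (-2)·0.408 - (4)·-1.379 - (1)·-0.231) / (9) = 0.285
  w = (-2 - (-3)·0.408 - (-2)·-1.379 - (-4)·0.285) / (13) = -0.184
Residual b − A·x = (0.249, 0.220, -0.049, -0.002)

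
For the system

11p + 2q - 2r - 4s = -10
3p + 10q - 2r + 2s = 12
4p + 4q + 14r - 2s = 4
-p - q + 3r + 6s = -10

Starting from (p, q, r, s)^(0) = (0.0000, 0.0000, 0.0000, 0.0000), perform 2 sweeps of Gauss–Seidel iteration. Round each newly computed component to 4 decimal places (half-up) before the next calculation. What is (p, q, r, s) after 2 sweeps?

(-1.7488, 2.0766, -0.0415, -1.5913)

Iteration 1:
  p = (-10 - (2)·0.0000 - (-2)·0.0000 - (-4)·0.0000) / (11) = -0.9091
  q = (12 - (3)·-0.9091 - (-2)·0.0000 - (2)·0.0000) / (10) = 1.4727
  r = (4 - (4)·-0.9091 - (4)·1.4727 - (-2)·0.0000) / (14) = 0.1247
  s = (-10 - (-1)·-0.9091 - (-1)·1.4727 - (3)·0.1247) / (6) = -1.6351
Iteration 2:
  p = (-10 - (2)·1.4727 - (-2)·0.1247 - (-4)·-1.6351) / (11) = -1.7488
  q = (12 - (3)·-1.7488 - (-2)·0.1247 - (2)·-1.6351) / (10) = 2.0766
  r = (4 - (4)·-1.7488 - (4)·2.0766 - (-2)·-1.6351) / (14) = -0.0415
  s = (-10 - (-1)·-1.7488 - (-1)·2.0766 - (3)·-0.0415) / (6) = -1.5913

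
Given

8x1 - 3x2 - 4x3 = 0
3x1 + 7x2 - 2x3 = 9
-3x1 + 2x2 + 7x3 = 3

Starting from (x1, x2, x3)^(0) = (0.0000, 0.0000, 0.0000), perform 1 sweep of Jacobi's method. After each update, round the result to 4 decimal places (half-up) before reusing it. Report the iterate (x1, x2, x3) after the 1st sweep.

Iteration 1:
  x1 = (0 - (-3)·0.0000 - (-4)·0.0000) / (8) = 0.0000
  x2 = (9 - (3)·0.0000 - (-2)·0.0000) / (7) = 1.2857
  x3 = (3 - (-3)·0.0000 - (2)·0.0000) / (7) = 0.4286

(0.0000, 1.2857, 0.4286)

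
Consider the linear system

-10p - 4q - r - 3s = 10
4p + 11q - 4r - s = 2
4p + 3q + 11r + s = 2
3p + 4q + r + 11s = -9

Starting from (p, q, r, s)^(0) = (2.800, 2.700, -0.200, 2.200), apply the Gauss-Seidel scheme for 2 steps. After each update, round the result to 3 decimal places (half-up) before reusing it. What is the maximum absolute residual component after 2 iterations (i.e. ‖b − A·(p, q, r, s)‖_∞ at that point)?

Iteration 1:
  p = (10 - (-4)·2.700 - (-1)·-0.200 - (-3)·2.200) / (-10) = -2.720
  q = (2 - (4)·-2.720 - (-4)·-0.200 - (-1)·2.200) / (11) = 1.298
  r = (2 - (4)·-2.720 - (3)·1.298 - (1)·2.200) / (11) = 0.617
  s = (-9 - (3)·-2.720 - (4)·1.298 - (1)·0.617) / (11) = -0.604
Iteration 2:
  p = (10 - (-4)·1.298 - (-1)·0.617 - (-3)·-0.604) / (-10) = -1.400
  q = (2 - (4)·-1.400 - (-4)·0.617 - (-1)·-0.604) / (11) = 0.860
  r = (2 - (4)·-1.400 - (3)·0.860 - (1)·-0.604) / (11) = 0.511
  s = (-9 - (3)·-1.400 - (4)·0.860 - (1)·0.511) / (11) = -0.796
Residual b − A·x = (-2.437, -0.612, 0.195, 0.005); ∞-norm = 2.437

2.437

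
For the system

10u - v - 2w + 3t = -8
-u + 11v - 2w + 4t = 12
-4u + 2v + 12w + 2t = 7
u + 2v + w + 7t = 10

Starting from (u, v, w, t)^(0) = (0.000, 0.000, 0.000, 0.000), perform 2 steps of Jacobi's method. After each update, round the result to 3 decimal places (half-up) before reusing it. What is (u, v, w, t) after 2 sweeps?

Iteration 1:
  u = (-8 - (-1)·0.000 - (-2)·0.000 - (3)·0.000) / (10) = -0.800
  v = (12 - (-1)·0.000 - (-2)·0.000 - (4)·0.000) / (11) = 1.091
  w = (7 - (-4)·0.000 - (2)·0.000 - (2)·0.000) / (12) = 0.583
  t = (10 - (1)·0.000 - (2)·0.000 - (1)·0.000) / (7) = 1.429
Iteration 2:
  u = (-8 - (-1)·1.091 - (-2)·0.583 - (3)·1.429) / (10) = -1.003
  v = (12 - (-1)·-0.800 - (-2)·0.583 - (4)·1.429) / (11) = 0.605
  w = (7 - (-4)·-0.800 - (2)·1.091 - (2)·1.429) / (12) = -0.103
  t = (10 - (1)·-0.800 - (2)·1.091 - (1)·0.583) / (7) = 1.148

(-1.003, 0.605, -0.103, 1.148)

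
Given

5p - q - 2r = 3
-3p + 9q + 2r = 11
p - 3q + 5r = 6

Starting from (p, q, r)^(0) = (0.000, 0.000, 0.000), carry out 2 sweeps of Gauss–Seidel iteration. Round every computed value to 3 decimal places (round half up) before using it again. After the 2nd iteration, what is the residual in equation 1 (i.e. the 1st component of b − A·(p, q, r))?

-0.595

Iteration 1:
  p = (3 - (-1)·0.000 - (-2)·0.000) / (5) = 0.600
  q = (11 - (-3)·0.600 - (2)·0.000) / (9) = 1.422
  r = (6 - (1)·0.600 - (-3)·1.422) / (5) = 1.933
Iteration 2:
  p = (3 - (-1)·1.422 - (-2)·1.933) / (5) = 1.658
  q = (11 - (-3)·1.658 - (2)·1.933) / (9) = 1.345
  r = (6 - (1)·1.658 - (-3)·1.345) / (5) = 1.675
Residual b − A·x = (-0.595, 0.519, 0.002)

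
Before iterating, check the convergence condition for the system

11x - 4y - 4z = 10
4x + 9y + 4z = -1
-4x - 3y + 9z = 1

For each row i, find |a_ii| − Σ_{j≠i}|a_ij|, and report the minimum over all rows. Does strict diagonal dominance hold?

row 1: |11| − (4+4) = 3
row 2: |9| − (4+4) = 1
row 3: |9| − (4+3) = 2
minimum over rows = 1 → strictly diagonally dominant (convergence guaranteed)

1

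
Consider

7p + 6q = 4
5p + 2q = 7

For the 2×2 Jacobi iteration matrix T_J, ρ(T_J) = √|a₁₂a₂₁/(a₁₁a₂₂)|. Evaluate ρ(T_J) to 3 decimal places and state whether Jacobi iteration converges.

1.464

a₁₂a₂₁/(a₁₁a₂₂) = (6)·(5) / ((7)·(2)) = 2.142857
ρ = √|2.142857| = √2.142857 = 1.464
ρ > 1, so Jacobi diverges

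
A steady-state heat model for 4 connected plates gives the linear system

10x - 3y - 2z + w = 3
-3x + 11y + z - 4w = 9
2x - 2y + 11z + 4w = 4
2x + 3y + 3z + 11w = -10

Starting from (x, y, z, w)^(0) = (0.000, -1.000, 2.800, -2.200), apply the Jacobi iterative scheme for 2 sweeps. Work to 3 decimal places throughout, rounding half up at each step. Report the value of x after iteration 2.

0.566

Iteration 1:
  x = (3 - (-3)·-1.000 - (-2)·2.800 - (1)·-2.200) / (10) = 0.780
  y = (9 - (-3)·0.000 - (1)·2.800 - (-4)·-2.200) / (11) = -0.236
  z = (4 - (2)·0.000 - (-2)·-1.000 - (4)·-2.200) / (11) = 0.982
  w = (-10 - (2)·0.000 - (3)·-1.000 - (3)·2.800) / (11) = -1.400
Iteration 2:
  x = (3 - (-3)·-0.236 - (-2)·0.982 - (1)·-1.400) / (10) = 0.566
  y = (9 - (-3)·0.780 - (1)·0.982 - (-4)·-1.400) / (11) = 0.433
  z = (4 - (2)·0.780 - (-2)·-0.236 - (4)·-1.400) / (11) = 0.688
  w = (-10 - (2)·0.780 - (3)·-0.236 - (3)·0.982) / (11) = -1.254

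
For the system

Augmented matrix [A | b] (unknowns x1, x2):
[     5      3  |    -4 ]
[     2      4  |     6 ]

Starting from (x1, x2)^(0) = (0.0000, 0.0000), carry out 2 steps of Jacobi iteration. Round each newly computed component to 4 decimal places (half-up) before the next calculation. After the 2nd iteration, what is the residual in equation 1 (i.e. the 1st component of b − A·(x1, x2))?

-1.2000

Iteration 1:
  x1 = (-4 - (3)·0.0000) / (5) = -0.8000
  x2 = (6 - (2)·0.0000) / (4) = 1.5000
Iteration 2:
  x1 = (-4 - (3)·1.5000) / (5) = -1.7000
  x2 = (6 - (2)·-0.8000) / (4) = 1.9000
Residual b − A·x = (-1.2000, 1.8000)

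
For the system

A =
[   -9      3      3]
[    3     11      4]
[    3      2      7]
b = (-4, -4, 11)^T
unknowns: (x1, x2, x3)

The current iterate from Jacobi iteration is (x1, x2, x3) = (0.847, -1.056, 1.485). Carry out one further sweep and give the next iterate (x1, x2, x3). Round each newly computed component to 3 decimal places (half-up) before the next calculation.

(0.587, -1.135, 1.510)

One sweep:
  x1 = (-4 - (3)·-1.056 - (3)·1.485) / (-9) = 0.587
  x2 = (-4 - (3)·0.847 - (4)·1.485) / (11) = -1.135
  x3 = (11 - (3)·0.847 - (2)·-1.056) / (7) = 1.510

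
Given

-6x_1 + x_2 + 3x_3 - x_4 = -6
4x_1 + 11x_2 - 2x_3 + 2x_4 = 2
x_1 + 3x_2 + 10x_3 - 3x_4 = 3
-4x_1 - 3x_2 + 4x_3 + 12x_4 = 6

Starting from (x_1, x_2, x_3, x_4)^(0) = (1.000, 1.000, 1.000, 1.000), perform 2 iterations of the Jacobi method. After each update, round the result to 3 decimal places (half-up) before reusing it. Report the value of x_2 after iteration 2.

Iteration 1:
  x_1 = (-6 - (1)·1.000 - (3)·1.000 - (-1)·1.000) / (-6) = 1.500
  x_2 = (2 - (4)·1.000 - (-2)·1.000 - (2)·1.000) / (11) = -0.182
  x_3 = (3 - (1)·1.000 - (3)·1.000 - (-3)·1.000) / (10) = 0.200
  x_4 = (6 - (-4)·1.000 - (-3)·1.000 - (4)·1.000) / (12) = 0.750
Iteration 2:
  x_1 = (-6 - (1)·-0.182 - (3)·0.200 - (-1)·0.750) / (-6) = 0.945
  x_2 = (2 - (4)·1.500 - (-2)·0.200 - (2)·0.750) / (11) = -0.464
  x_3 = (3 - (1)·1.500 - (3)·-0.182 - (-3)·0.750) / (10) = 0.430
  x_4 = (6 - (-4)·1.500 - (-3)·-0.182 - (4)·0.200) / (12) = 0.888

-0.464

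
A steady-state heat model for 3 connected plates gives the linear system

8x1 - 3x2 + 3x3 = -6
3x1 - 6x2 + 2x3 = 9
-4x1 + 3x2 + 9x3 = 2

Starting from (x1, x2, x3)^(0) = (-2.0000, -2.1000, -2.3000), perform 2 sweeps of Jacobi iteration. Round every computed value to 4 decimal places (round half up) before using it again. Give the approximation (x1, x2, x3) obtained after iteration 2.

Iteration 1:
  x1 = (-6 - (-3)·-2.1000 - (3)·-2.3000) / (8) = -0.6750
  x2 = (9 - (3)·-2.0000 - (2)·-2.3000) / (-6) = -3.2667
  x3 = (2 - (-4)·-2.0000 - (3)·-2.1000) / (9) = 0.0333
Iteration 2:
  x1 = (-6 - (-3)·-3.2667 - (3)·0.0333) / (8) = -1.9875
  x2 = (9 - (3)·-0.6750 - (2)·0.0333) / (-6) = -1.8264
  x3 = (2 - (-4)·-0.6750 - (3)·-3.2667) / (9) = 1.0111

(-1.9875, -1.8264, 1.0111)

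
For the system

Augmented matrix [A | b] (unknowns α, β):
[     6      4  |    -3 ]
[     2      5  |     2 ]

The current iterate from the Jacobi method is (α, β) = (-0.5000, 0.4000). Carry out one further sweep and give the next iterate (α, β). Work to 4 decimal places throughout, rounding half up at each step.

One sweep:
  α = (-3 - (4)·0.4000) / (6) = -0.7667
  β = (2 - (2)·-0.5000) / (5) = 0.6000

(-0.7667, 0.6000)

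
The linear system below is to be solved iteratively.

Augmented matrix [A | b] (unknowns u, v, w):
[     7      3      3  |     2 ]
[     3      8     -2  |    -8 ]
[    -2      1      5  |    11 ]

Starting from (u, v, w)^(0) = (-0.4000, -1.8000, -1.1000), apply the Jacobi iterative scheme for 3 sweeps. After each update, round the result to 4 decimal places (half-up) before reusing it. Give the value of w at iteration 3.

2.2904

Iteration 1:
  u = (2 - (3)·-1.8000 - (3)·-1.1000) / (7) = 1.5286
  v = (-8 - (3)·-0.4000 - (-2)·-1.1000) / (8) = -1.1250
  w = (11 - (-2)·-0.4000 - (1)·-1.8000) / (5) = 2.4000
Iteration 2:
  u = (2 - (3)·-1.1250 - (3)·2.4000) / (7) = -0.2607
  v = (-8 - (3)·1.5286 - (-2)·2.4000) / (8) = -0.9732
  w = (11 - (-2)·1.5286 - (1)·-1.1250) / (5) = 3.0364
Iteration 3:
  u = (2 - (3)·-0.9732 - (3)·3.0364) / (7) = -0.5985
  v = (-8 - (3)·-0.2607 - (-2)·3.0364) / (8) = -0.1431
  w = (11 - (-2)·-0.2607 - (1)·-0.9732) / (5) = 2.2904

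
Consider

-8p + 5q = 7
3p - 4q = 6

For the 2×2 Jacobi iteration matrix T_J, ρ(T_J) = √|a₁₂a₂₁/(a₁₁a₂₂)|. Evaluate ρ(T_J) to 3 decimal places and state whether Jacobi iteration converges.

0.685

a₁₂a₂₁/(a₁₁a₂₂) = (5)·(3) / ((-8)·(-4)) = 0.468750
ρ = √|0.468750| = √0.468750 = 0.685
ρ < 1, so Jacobi converges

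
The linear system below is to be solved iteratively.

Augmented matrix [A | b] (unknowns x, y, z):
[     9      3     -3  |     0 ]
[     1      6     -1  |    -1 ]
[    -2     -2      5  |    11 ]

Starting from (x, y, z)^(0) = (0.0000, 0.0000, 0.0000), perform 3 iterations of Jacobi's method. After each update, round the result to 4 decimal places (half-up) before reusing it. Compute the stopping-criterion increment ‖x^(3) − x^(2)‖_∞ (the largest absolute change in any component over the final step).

0.4623

Iteration 1:
  x = (0 - (3)·0.0000 - (-3)·0.0000) / (9) = 0.0000
  y = (-1 - (1)·0.0000 - (-1)·0.0000) / (6) = -0.1667
  z = (11 - (-2)·0.0000 - (-2)·0.0000) / (5) = 2.2000
Iteration 2:
  x = (0 - (3)·-0.1667 - (-3)·2.2000) / (9) = 0.7889
  y = (-1 - (1)·0.0000 - (-1)·2.2000) / (6) = 0.2000
  z = (11 - (-2)·0.0000 - (-2)·-0.1667) / (5) = 2.1333
Iteration 3:
  x = (0 - (3)·0.2000 - (-3)·2.1333) / (9) = 0.6444
  y = (-1 - (1)·0.7889 - (-1)·2.1333) / (6) = 0.0574
  z = (11 - (-2)·0.7889 - (-2)·0.2000) / (5) = 2.5956
Change: (-0.1445, -0.1426, 0.4623) → max |·| = 0.4623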